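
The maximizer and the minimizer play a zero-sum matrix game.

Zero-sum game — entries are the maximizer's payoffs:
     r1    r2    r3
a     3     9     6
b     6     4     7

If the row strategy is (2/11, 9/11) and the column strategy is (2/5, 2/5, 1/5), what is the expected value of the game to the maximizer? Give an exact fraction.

303/55

Against (2/5, 2/5, 1/5), each row's expected payoff is a: 6; b: 27/5.
Taking the (2/11, 9/11)-weighted average: (2/11)·(6) + (9/11)·(27/5) = 303/55.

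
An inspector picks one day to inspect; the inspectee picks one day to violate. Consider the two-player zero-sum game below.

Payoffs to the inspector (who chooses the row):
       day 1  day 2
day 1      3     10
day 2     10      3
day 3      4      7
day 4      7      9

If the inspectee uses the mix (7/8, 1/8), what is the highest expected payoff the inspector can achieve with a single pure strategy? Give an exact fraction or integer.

day 1: (3)·(7/8) + (10)·(1/8) = 31/8.
day 2: (10)·(7/8) + (3)·(1/8) = 73/8.
day 3: (4)·(7/8) + (7)·(1/8) = 35/8.
day 4: (7)·(7/8) + (9)·(1/8) = 29/4.
The best pure response is day 2 with expected payoff 73/8.

73/8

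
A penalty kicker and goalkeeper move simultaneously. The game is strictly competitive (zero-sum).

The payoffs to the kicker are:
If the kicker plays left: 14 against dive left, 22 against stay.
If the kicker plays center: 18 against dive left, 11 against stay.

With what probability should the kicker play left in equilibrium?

7/15

Row minima are 14 and 11, so the kicker's maximin is 14; column maxima are 18 and 22, so the goalkeeper's minimax is 18. These differ, so the equilibrium is in mixed strategies.
Let the kicker play left with probability p. The goalkeeper is indifferent when 14p + 18(1−p) = 22p + 11(1−p), giving p = 7/15.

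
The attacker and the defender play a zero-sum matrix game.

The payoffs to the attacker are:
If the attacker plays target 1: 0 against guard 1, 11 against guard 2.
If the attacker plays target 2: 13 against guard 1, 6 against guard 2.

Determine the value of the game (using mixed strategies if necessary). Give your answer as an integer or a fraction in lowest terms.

143/18

Row minima are 0 and 6, so the attacker's maximin is 6; column maxima are 13 and 11, so the defender's minimax is 11. These differ, so the equilibrium is in mixed strategies.
Let the attacker play target 1 with probability p. The defender is indifferent when 13(1−p) = 11p + 6(1−p), giving p = 7/18.
Let the defender play guard 1 with probability q. The attacker is indifferent when 11(1−q) = 13q + 6(1−q), giving q = 5/18.
The value is 0·(5/18) + (11)·(13/18) = 143/18.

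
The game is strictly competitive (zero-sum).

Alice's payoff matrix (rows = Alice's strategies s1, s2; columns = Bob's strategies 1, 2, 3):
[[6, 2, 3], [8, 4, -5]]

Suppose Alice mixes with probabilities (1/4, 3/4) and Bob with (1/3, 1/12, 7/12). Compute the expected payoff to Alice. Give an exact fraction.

Against (1/3, 1/12, 7/12), each row's expected payoff is s1: 47/12; s2: 1/12.
Taking the (1/4, 3/4)-weighted average: (1/4)·(47/12) + (3/4)·(1/12) = 25/24.

25/24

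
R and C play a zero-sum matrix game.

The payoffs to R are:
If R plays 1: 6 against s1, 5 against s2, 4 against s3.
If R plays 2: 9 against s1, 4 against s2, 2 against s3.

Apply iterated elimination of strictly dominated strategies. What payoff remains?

Column s2 is strictly dominated by s3 for C (4<5, 2<4); eliminate s2.
Column s1 is strictly dominated by s3 for C (4<6, 2<9); eliminate s1.
Row 2 is strictly dominated by row 1 (4>2); eliminate 2.
Only (1, s3) remains, with payoff 4.

4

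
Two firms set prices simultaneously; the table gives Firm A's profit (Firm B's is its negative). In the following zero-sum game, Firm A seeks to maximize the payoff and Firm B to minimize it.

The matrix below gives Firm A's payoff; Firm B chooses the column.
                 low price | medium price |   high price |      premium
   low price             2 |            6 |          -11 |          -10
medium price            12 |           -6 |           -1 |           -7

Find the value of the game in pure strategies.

Row minima: -11, -7 → Firm A's maximin is -7.
Column maxima: 12, 6, -1, -7 → Firm B's minimax is -7.
They coincide at (medium price, premium), so the value is -7.

-7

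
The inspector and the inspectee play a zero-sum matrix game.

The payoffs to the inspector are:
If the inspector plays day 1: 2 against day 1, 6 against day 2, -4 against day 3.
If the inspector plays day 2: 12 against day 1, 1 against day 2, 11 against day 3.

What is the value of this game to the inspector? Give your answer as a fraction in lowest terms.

Column day 1 is strictly dominated by day 3 for the inspectee (it gives the inspector more in every row).
The remaining 2×2 game on (day 1, day 2) × (day 2, day 3) has no saddle point. Let the inspector play day 1 with probability p; indifference gives 6p + (1−p) = −4p + 11(1−p), so p = 1/2.
Similarly the inspectee's optimal q on day 2 is 3/4, and the value is 6·(3/4) + (-4)·(1/4) = 7/2.

7/2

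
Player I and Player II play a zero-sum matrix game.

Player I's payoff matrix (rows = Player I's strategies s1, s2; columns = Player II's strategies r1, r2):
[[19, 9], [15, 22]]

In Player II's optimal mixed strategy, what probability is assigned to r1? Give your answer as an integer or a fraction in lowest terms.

13/17

Row minima are 9 and 15, so Player I's maximin is 15; column maxima are 19 and 22, so Player II's minimax is 19. These differ, so the equilibrium is in mixed strategies.
Let Player II play r1 with probability q. Player I is indifferent when 19q + 9(1−q) = 15q + 22(1−q), giving q = 13/17.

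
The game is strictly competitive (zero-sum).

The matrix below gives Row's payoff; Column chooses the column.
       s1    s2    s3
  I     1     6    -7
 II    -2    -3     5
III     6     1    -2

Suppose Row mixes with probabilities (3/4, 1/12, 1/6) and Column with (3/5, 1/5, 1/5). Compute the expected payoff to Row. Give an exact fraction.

4/5

Against (3/5, 1/5, 1/5), each row's expected payoff is I: 2/5; II: -4/5; III: 17/5.
Taking the (3/4, 1/12, 1/6)-weighted average: (3/4)·(2/5) + (1/12)·(-4/5) + (1/6)·(17/5) = 4/5.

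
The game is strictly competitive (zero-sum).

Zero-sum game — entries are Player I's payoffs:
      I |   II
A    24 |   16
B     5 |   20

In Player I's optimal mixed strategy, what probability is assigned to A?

15/23

Row minima are 16 and 5, so Player I's maximin is 16; column maxima are 24 and 20, so Player II's minimax is 20. These differ, so the equilibrium is in mixed strategies.
Let Player I play A with probability p. Player II is indifferent when 24p + 5(1−p) = 16p + 20(1−p), giving p = 15/23.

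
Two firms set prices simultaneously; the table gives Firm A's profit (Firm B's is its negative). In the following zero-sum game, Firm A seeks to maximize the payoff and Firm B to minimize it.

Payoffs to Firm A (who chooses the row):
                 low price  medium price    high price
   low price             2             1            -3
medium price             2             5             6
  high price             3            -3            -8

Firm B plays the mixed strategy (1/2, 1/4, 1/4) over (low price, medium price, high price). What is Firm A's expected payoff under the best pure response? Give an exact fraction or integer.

15/4

low price: (2)·(1/2) + (1)·(1/4) + (-3)·(1/4) = 1/2.
medium price: (2)·(1/2) + (5)·(1/4) + (6)·(1/4) = 15/4.
high price: (3)·(1/2) + (-3)·(1/4) + (-8)·(1/4) = -5/4.
The best pure response is medium price with expected payoff 15/4.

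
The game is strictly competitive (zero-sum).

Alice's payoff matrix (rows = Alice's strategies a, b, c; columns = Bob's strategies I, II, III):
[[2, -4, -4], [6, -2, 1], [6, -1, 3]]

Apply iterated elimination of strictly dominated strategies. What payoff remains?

Column I is strictly dominated by II for Bob (-4<2, -2<6, -1<6); eliminate I.
Row a is strictly dominated by row b (-2>-4, 1>-4); eliminate a.
Row b is strictly dominated by row c (-1>-2, 3>1); eliminate b.
Column III is strictly dominated by II for Bob (-1<3); eliminate III.
Only (c, II) remains, with payoff -1.

-1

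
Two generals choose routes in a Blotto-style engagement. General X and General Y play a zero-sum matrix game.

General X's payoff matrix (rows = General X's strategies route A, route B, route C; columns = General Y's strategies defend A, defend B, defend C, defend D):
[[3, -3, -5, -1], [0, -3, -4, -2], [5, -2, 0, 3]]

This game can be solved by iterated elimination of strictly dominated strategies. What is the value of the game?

-2

Column defend A is strictly dominated by defend B for General Y (-3<3, -3<0, -2<5); eliminate defend A.
Column defend D is strictly dominated by defend B for General Y (-3<-1, -3<-2, -2<3); eliminate defend D.
Row route A is strictly dominated by row route C (-2>-3, 0>-5); eliminate route A.
Row route B is strictly dominated by row route C (-2>-3, 0>-4); eliminate route B.
Column defend C is strictly dominated by defend B for General Y (-2<0); eliminate defend C.
Only (route C, defend B) remains, with payoff -2.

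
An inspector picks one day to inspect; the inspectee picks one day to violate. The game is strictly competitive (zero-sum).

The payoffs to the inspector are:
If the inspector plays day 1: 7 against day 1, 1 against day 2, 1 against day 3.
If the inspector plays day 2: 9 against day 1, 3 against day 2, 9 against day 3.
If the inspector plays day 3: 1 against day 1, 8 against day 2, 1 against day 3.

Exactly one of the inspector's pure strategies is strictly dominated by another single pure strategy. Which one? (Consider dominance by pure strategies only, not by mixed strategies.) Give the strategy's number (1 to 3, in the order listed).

1

Compare day 1 with day 2: 9 > 7, 3 > 1, 9 > 1.
So day 2 strictly dominates day 1 for the inspector; day 1 is strictly dominated.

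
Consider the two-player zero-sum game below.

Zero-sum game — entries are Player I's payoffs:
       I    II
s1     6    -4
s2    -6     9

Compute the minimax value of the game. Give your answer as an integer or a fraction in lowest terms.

6/5

Row minima are -4 and -6, so Player I's maximin is -4; column maxima are 6 and 9, so Player II's minimax is 6. These differ, so the equilibrium is in mixed strategies.
Let Player I play s1 with probability p. Player II is indifferent when 6p − 6(1−p) = −4p + 9(1−p), giving p = 3/5.
Let Player II play I with probability q. Player I is indifferent when 6q − 4(1−q) = −6q + 9(1−q), giving q = 13/25.
The value is 6·(13/25) + (-4)·(12/25) = 6/5.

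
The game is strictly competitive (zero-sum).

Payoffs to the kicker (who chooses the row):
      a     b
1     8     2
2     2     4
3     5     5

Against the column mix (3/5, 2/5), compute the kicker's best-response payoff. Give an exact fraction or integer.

28/5

1: (8)·(3/5) + (2)·(2/5) = 28/5.
2: (2)·(3/5) + (4)·(2/5) = 14/5.
3: (5)·(3/5) + (5)·(2/5) = 5.
The best pure response is 1 with expected payoff 28/5.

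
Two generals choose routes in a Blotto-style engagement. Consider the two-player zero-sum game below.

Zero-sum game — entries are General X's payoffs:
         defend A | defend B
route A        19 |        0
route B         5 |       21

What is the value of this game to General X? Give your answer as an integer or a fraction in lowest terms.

57/5

Row minima are 0 and 5, so General X's maximin is 5; column maxima are 19 and 21, so General Y's minimax is 19. These differ, so the equilibrium is in mixed strategies.
Let General X play route A with probability p. General Y is indifferent when 19p + 5(1−p) = 21(1−p), giving p = 16/35.
Let General Y play defend A with probability q. General X is indifferent when 19q = 5q + 21(1−q), giving q = 3/5.
The value is 19·(3/5) + (0)·(2/5) = 57/5.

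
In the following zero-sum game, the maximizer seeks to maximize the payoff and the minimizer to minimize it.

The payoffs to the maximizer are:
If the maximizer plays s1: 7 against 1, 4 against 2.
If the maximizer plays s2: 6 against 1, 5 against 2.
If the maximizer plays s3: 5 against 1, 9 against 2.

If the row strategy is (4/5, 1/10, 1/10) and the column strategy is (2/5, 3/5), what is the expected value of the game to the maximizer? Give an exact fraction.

136/25

Against (2/5, 3/5), each row's expected payoff is s1: 26/5; s2: 27/5; s3: 37/5.
Taking the (4/5, 1/10, 1/10)-weighted average: (4/5)·(26/5) + (1/10)·(27/5) + (1/10)·(37/5) = 136/25.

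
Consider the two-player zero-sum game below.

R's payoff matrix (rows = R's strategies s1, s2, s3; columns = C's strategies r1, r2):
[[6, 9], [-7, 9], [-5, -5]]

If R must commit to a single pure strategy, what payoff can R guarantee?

6

The worst-case payoff for each row is s1: 6, s2: -7, s3: -5.
The best of these is 6.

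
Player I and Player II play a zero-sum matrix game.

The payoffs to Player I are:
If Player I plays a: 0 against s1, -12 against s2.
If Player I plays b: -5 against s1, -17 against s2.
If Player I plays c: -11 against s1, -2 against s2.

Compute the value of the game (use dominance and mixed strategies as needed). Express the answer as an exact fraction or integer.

Row b is strictly dominated by row a, so Player I never plays it.
The remaining 2×2 game on (a, c) × (s1, s2) has no saddle point. Let Player I play a with probability p; indifference gives −11(1−p) = −12p − 2(1−p), so p = 3/7.
Similarly Player II's optimal q on s1 is 10/21, and the value is 0·(10/21) + (-12)·(11/21) = -44/7.

-44/7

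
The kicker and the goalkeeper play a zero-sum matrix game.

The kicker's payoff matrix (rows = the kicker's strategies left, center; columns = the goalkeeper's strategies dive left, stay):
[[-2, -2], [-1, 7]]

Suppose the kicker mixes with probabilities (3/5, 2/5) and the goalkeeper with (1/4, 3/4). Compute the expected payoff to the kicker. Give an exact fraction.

Against (1/4, 3/4), each row's expected payoff is left: -2; center: 5.
Taking the (3/5, 2/5)-weighted average: (3/5)·(-2) + (2/5)·(5) = 4/5.

4/5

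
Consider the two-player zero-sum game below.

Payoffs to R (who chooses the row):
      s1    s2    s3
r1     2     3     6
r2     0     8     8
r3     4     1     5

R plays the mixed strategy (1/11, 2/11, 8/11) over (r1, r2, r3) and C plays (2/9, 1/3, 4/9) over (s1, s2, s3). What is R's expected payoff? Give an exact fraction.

397/99

Against (2/9, 1/3, 4/9), each row's expected payoff is r1: 37/9; r2: 56/9; r3: 31/9.
Taking the (1/11, 2/11, 8/11)-weighted average: (1/11)·(37/9) + (2/11)·(56/9) + (8/11)·(31/9) = 397/99.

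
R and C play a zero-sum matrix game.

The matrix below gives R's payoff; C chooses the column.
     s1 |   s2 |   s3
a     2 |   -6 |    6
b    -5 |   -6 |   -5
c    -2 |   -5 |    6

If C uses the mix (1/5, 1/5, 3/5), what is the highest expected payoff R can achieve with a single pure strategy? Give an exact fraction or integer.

14/5

a: (2)·(1/5) + (-6)·(1/5) + (6)·(3/5) = 14/5.
b: (-5)·(1/5) + (-6)·(1/5) + (-5)·(3/5) = -26/5.
c: (-2)·(1/5) + (-5)·(1/5) + (6)·(3/5) = 11/5.
The best pure response is a with expected payoff 14/5.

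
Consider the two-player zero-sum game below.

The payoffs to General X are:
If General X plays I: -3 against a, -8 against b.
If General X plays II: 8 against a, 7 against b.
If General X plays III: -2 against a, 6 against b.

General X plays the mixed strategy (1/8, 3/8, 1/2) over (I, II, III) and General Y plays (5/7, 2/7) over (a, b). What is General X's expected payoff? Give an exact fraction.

139/56

Against (5/7, 2/7), each row's expected payoff is I: -31/7; II: 54/7; III: 2/7.
Taking the (1/8, 3/8, 1/2)-weighted average: (1/8)·(-31/7) + (3/8)·(54/7) + (1/2)·(2/7) = 139/56.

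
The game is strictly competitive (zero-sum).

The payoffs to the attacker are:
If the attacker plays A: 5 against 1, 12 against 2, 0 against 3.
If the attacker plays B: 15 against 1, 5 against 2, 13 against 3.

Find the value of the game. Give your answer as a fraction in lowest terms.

Column 1 is strictly dominated by 3 for the defender (it gives the attacker more in every row).
The remaining 2×2 game on (A, B) × (2, 3) has no saddle point. Let the attacker play A with probability p; indifference gives 12p + 5(1−p) = 13(1−p), so p = 2/5.
Similarly the defender's optimal q on 2 is 13/20, and the value is 12·(13/20) + (0)·(7/20) = 39/5.

39/5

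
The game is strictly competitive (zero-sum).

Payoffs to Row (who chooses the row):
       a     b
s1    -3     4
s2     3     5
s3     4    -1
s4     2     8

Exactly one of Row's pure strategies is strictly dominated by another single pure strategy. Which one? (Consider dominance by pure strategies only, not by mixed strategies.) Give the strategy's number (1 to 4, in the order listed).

Compare s1 with s2: 3 > -3, 5 > 4.
So s2 strictly dominates s1 for Row; s1 is strictly dominated.

1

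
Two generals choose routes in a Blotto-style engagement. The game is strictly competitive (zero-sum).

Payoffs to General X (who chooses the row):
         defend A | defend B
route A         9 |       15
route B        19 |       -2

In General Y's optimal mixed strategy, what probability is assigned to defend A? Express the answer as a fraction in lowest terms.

Row minima are 9 and -2, so General X's maximin is 9; column maxima are 19 and 15, so General Y's minimax is 15. These differ, so the equilibrium is in mixed strategies.
Let General Y play defend A with probability q. General X is indifferent when 9q + 15(1−q) = 19q − 2(1−q), giving q = 17/27.

17/27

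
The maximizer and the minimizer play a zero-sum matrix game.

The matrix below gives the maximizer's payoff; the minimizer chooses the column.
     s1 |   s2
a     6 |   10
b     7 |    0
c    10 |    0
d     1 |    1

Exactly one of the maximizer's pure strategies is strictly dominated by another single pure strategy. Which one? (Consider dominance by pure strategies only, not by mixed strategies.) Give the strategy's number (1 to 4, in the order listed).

4

Compare d with a: 6 > 1, 10 > 1.
So a strictly dominates d for the maximizer; d is strictly dominated.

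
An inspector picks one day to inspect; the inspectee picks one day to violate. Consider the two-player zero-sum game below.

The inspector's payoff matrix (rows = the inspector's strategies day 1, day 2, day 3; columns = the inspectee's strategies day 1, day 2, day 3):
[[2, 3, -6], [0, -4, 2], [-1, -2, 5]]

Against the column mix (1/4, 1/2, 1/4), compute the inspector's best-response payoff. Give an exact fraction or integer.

day 1: (2)·(1/4) + (3)·(1/2) + (-6)·(1/4) = 1/2.
day 2: (0)·(1/4) + (-4)·(1/2) + (2)·(1/4) = -3/2.
day 3: (-1)·(1/4) + (-2)·(1/2) + (5)·(1/4) = 0.
The best pure response is day 1 with expected payoff 1/2.

1/2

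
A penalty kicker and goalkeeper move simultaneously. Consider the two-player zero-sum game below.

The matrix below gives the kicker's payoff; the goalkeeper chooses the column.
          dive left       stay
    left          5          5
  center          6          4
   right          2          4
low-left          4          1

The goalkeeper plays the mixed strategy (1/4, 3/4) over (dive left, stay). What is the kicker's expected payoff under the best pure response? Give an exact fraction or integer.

left: (5)·(1/4) + (5)·(3/4) = 5.
center: (6)·(1/4) + (4)·(3/4) = 9/2.
right: (2)·(1/4) + (4)·(3/4) = 7/2.
low-left: (4)·(1/4) + (1)·(3/4) = 7/4.
The best pure response is left with expected payoff 5.

5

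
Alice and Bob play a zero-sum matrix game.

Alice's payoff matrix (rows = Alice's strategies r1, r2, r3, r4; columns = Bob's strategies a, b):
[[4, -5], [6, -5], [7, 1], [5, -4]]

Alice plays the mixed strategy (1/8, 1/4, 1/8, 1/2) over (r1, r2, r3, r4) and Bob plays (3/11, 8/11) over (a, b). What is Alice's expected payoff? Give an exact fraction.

-111/88

Against (3/11, 8/11), each row's expected payoff is r1: -28/11; r2: -2; r3: 29/11; r4: -17/11.
Taking the (1/8, 1/4, 1/8, 1/2)-weighted average: (1/8)·(-28/11) + (1/4)·(-2) + (1/8)·(29/11) + (1/2)·(-17/11) = -111/88.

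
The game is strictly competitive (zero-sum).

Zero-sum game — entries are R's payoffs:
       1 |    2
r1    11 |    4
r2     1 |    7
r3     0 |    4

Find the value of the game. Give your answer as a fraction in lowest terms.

73/13

Row r3 is strictly dominated by row r2, so R never plays it.
The remaining 2×2 game on (r1, r2) × (1, 2) has no saddle point. Let R play r1 with probability p; indifference gives 11p + (1−p) = 4p + 7(1−p), so p = 6/13.
Similarly C's optimal q on 1 is 3/13, and the value is 11·(3/13) + (4)·(10/13) = 73/13.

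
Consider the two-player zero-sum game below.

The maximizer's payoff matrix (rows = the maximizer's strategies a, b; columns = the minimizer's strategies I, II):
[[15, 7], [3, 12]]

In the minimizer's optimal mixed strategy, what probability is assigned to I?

5/17

Row minima are 7 and 3, so the maximizer's maximin is 7; column maxima are 15 and 12, so the minimizer's minimax is 12. These differ, so the equilibrium is in mixed strategies.
Let the minimizer play I with probability q. The maximizer is indifferent when 15q + 7(1−q) = 3q + 12(1−q), giving q = 5/17.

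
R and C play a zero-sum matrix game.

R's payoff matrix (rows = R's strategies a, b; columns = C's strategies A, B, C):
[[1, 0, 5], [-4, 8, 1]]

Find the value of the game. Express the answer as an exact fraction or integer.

Column C is strictly dominated by A for C (it gives R more in every row).
The remaining 2×2 game on (a, b) × (A, B) has no saddle point. Let R play a with probability p; indifference gives p − 4(1−p) = 8(1−p), so p = 12/13.
Similarly C's optimal q on A is 8/13, and the value is 1·(8/13) + (0)·(5/13) = 8/13.

8/13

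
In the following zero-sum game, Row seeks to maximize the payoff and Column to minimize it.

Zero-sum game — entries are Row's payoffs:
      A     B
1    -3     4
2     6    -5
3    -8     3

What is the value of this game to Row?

1/2

Row 3 is strictly dominated by row 1, so Row never plays it.
The remaining 2×2 game on (1, 2) × (A, B) has no saddle point. Let Row play 1 with probability p; indifference gives −3p + 6(1−p) = 4p − 5(1−p), so p = 11/18.
Similarly Column's optimal q on A is 1/2, and the value is -3·(1/2) + (4)·(1/2) = 1/2.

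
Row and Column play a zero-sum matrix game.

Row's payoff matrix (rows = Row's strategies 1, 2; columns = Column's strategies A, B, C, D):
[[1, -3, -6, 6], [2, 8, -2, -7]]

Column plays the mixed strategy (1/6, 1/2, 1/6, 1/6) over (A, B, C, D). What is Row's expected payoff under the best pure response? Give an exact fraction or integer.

1: (1)·(1/6) + (-3)·(1/2) + (-6)·(1/6) + (6)·(1/6) = -4/3.
2: (2)·(1/6) + (8)·(1/2) + (-2)·(1/6) + (-7)·(1/6) = 17/6.
The best pure response is 2 with expected payoff 17/6.

17/6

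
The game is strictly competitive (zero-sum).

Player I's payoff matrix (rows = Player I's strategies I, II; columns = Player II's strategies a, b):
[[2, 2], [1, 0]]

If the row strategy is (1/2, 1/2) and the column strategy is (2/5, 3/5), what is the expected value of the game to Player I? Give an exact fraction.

Against (2/5, 3/5), each row's expected payoff is I: 2; II: 2/5.
Taking the (1/2, 1/2)-weighted average: (1/2)·(2) + (1/2)·(2/5) = 6/5.

6/5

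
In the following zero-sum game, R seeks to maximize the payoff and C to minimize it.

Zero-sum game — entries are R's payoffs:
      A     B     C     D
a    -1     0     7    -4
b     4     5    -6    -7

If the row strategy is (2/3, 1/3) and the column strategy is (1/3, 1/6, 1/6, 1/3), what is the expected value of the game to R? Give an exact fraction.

-13/18

Against (1/3, 1/6, 1/6, 1/3), each row's expected payoff is a: -1/2; b: -7/6.
Taking the (2/3, 1/3)-weighted average: (2/3)·(-1/2) + (1/3)·(-7/6) = -13/18.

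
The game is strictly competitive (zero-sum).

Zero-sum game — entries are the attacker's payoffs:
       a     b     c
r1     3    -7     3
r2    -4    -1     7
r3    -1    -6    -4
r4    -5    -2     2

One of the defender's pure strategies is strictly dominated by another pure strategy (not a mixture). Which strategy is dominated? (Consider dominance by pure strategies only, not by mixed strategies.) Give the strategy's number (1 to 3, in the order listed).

3

The defender prefers columns that give the attacker less. Compare c with b: -7 < 3, -1 < 7, -6 < -4, -2 < 2.
So b strictly dominates c for the defender; c is strictly dominated.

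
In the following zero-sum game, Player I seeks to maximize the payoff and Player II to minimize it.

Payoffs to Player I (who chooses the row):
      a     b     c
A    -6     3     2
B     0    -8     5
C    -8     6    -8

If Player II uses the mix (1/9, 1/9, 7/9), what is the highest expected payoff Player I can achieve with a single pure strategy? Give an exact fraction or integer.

A: (-6)·(1/9) + (3)·(1/9) + (2)·(7/9) = 11/9.
B: (0)·(1/9) + (-8)·(1/9) + (5)·(7/9) = 3.
C: (-8)·(1/9) + (6)·(1/9) + (-8)·(7/9) = -58/9.
The best pure response is B with expected payoff 3.

3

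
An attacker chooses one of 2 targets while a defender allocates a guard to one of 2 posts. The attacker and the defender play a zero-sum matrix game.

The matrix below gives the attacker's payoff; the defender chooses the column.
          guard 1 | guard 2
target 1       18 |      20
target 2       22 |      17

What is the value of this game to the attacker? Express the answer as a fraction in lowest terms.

Row minima are 18 and 17, so the attacker's maximin is 18; column maxima are 22 and 20, so the defender's minimax is 20. These differ, so the equilibrium is in mixed strategies.
Let the attacker play target 1 with probability p. The defender is indifferent when 18p + 22(1−p) = 20p + 17(1−p), giving p = 5/7.
Let the defender play guard 1 with probability q. The attacker is indifferent when 18q + 20(1−q) = 22q + 17(1−q), giving q = 3/7.
The value is 18·(3/7) + (20)·(4/7) = 134/7.

134/7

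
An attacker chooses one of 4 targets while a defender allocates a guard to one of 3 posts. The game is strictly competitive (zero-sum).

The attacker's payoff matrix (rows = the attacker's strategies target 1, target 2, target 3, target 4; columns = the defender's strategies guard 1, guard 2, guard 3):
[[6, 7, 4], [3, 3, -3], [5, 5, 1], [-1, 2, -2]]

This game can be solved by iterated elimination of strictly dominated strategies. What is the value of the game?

Column guard 1 is strictly dominated by guard 3 for the defender (4<6, -3<3, 1<5, -2<-1); eliminate guard 1.
Row target 4 is strictly dominated by row target 1 (7>2, 4>-2); eliminate target 4.
Column guard 2 is strictly dominated by guard 3 for the defender (4<7, -3<3, 1<5); eliminate guard 2.
Row target 3 is strictly dominated by row target 1 (4>1); eliminate target 3.
Row target 2 is strictly dominated by row target 1 (4>-3); eliminate target 2.
Only (target 1, guard 3) remains, with payoff 4.

4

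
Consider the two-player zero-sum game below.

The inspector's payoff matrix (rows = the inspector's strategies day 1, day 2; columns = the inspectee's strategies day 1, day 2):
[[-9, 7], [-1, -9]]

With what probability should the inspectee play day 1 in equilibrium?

Row minima are -9 and -9, so the inspector's maximin is -9; column maxima are -1 and 7, so the inspectee's minimax is -1. These differ, so the equilibrium is in mixed strategies.
Let the inspectee play day 1 with probability q. The inspector is indifferent when −9q + 7(1−q) = −q − 9(1−q), giving q = 2/3.

2/3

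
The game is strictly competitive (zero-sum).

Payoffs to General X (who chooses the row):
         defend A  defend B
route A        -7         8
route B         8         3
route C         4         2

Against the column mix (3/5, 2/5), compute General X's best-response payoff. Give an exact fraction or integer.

6

route A: (-7)·(3/5) + (8)·(2/5) = -1.
route B: (8)·(3/5) + (3)·(2/5) = 6.
route C: (4)·(3/5) + (2)·(2/5) = 16/5.
The best pure response is route B with expected payoff 6.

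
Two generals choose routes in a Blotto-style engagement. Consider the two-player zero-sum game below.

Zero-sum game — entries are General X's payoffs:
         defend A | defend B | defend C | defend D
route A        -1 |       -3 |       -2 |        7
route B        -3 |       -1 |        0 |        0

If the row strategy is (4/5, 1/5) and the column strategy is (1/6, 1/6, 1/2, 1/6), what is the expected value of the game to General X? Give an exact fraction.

-8/15

Against (1/6, 1/6, 1/2, 1/6), each row's expected payoff is route A: -1/2; route B: -2/3.
Taking the (4/5, 1/5)-weighted average: (4/5)·(-1/2) + (1/5)·(-2/3) = -8/15.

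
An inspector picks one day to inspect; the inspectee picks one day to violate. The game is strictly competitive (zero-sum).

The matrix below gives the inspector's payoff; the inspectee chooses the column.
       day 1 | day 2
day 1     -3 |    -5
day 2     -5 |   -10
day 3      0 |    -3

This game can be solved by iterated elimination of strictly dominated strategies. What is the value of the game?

-3

Row day 2 is strictly dominated by row day 1 (-3>-5, -5>-10); eliminate day 2.
Row day 1 is strictly dominated by row day 3 (0>-3, -3>-5); eliminate day 1.
Column day 1 is strictly dominated by day 2 for the inspectee (-3<0); eliminate day 1.
Only (day 3, day 2) remains, with payoff -3.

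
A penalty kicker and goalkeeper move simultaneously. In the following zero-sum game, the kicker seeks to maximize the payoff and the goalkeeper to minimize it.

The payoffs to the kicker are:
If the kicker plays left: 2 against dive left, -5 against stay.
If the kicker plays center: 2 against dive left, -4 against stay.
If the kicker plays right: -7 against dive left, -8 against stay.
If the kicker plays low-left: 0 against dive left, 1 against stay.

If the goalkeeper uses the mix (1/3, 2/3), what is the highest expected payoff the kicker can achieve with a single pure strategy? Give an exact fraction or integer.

left: (2)·(1/3) + (-5)·(2/3) = -8/3.
center: (2)·(1/3) + (-4)·(2/3) = -2.
right: (-7)·(1/3) + (-8)·(2/3) = -23/3.
low-left: (0)·(1/3) + (1)·(2/3) = 2/3.
The best pure response is low-left with expected payoff 2/3.

2/3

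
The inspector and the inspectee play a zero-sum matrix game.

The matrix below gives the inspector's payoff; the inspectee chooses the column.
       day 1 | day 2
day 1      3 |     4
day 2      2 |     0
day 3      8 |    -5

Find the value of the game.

Row day 2 is strictly dominated by row day 1, so the inspector never plays it.
The remaining 2×2 game on (day 1, day 3) × (day 1, day 2) has no saddle point. Let the inspector play day 1 with probability p; indifference gives 3p + 8(1−p) = 4p − 5(1−p), so p = 13/14.
Similarly the inspectee's optimal q on day 1 is 9/14, and the value is 3·(9/14) + (4)·(5/14) = 47/14.

47/14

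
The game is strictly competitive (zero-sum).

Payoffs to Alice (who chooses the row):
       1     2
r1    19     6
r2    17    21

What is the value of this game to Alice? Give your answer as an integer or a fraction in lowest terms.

Row minima are 6 and 17, so Alice's maximin is 17; column maxima are 19 and 21, so Bob's minimax is 19. These differ, so the equilibrium is in mixed strategies.
Let Alice play r1 with probability p. Bob is indifferent when 19p + 17(1−p) = 6p + 21(1−p), giving p = 4/17.
Let Bob play 1 with probability q. Alice is indifferent when 19q + 6(1−q) = 17q + 21(1−q), giving q = 15/17.
The value is 19·(15/17) + (6)·(2/17) = 297/17.

297/17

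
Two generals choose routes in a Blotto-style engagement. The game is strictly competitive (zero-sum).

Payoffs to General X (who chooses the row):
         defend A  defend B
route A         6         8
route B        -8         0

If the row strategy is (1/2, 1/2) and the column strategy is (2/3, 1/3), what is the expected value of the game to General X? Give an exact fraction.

2/3

Against (2/3, 1/3), each row's expected payoff is route A: 20/3; route B: -16/3.
Taking the (1/2, 1/2)-weighted average: (1/2)·(20/3) + (1/2)·(-16/3) = 2/3.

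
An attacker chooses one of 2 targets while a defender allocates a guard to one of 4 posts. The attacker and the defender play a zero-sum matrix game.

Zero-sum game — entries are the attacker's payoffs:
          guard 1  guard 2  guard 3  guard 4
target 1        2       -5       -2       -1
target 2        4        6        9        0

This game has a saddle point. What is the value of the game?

Row minima: -5, 0 → the attacker's maximin is 0.
Column maxima: 4, 6, 9, 0 → the defender's minimax is 0.
They coincide at (target 2, guard 4), so the value is 0.

0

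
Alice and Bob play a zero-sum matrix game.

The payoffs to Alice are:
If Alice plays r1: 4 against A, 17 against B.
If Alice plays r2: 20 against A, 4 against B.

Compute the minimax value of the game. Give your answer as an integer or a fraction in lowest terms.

324/29

Row minima are 4 and 4, so Alice's maximin is 4; column maxima are 20 and 17, so Bob's minimax is 17. These differ, so the equilibrium is in mixed strategies.
Let Alice play r1 with probability p. Bob is indifferent when 4p + 20(1−p) = 17p + 4(1−p), giving p = 16/29.
Let Bob play A with probability q. Alice is indifferent when 4q + 17(1−q) = 20q + 4(1−q), giving q = 13/29.
The value is 4·(13/29) + (17)·(16/29) = 324/29.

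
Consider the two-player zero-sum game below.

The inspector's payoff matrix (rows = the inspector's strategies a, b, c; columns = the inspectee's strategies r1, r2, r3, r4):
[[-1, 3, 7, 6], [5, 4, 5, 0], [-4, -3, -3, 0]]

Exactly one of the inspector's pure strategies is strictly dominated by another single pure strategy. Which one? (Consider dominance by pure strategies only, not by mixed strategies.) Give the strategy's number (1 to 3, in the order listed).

3

Compare c with a: -1 > -4, 3 > -3, 7 > -3, 6 > 0.
So a strictly dominates c for the inspector; c is strictly dominated.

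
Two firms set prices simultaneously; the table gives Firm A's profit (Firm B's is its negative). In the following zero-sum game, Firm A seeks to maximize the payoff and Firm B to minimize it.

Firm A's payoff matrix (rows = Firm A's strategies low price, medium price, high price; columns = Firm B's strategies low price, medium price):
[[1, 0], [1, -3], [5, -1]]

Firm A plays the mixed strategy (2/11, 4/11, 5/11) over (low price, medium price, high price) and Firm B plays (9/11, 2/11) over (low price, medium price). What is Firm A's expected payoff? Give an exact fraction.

Against (9/11, 2/11), each row's expected payoff is low price: 9/11; medium price: 3/11; high price: 43/11.
Taking the (2/11, 4/11, 5/11)-weighted average: (2/11)·(9/11) + (4/11)·(3/11) + (5/11)·(43/11) = 245/121.

245/121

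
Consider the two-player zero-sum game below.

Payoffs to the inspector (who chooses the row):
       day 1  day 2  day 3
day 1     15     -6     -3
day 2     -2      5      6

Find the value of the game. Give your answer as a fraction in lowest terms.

9/4

Column day 3 is strictly dominated by day 2 for the inspectee (it gives the inspector more in every row).
The remaining 2×2 game on (day 1, day 2) × (day 1, day 2) has no saddle point. Let the inspector play day 1 with probability p; indifference gives 15p − 2(1−p) = −6p + 5(1−p), so p = 1/4.
Similarly the inspectee's optimal q on day 1 is 11/28, and the value is 15·(11/28) + (-6)·(17/28) = 9/4.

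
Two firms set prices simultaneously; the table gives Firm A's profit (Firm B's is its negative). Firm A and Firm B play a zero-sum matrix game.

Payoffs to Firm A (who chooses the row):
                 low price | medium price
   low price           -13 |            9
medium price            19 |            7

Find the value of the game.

Row minima are -13 and 7, so Firm A's maximin is 7; column maxima are 19 and 9, so Firm B's minimax is 9. These differ, so the equilibrium is in mixed strategies.
Let Firm A play low price with probability p. Firm B is indifferent when −13p + 19(1−p) = 9p + 7(1−p), giving p = 6/17.
Let Firm B play low price with probability q. Firm A is indifferent when −13q + 9(1−q) = 19q + 7(1−q), giving q = 1/17.
The value is -13·(1/17) + (9)·(16/17) = 131/17.

131/17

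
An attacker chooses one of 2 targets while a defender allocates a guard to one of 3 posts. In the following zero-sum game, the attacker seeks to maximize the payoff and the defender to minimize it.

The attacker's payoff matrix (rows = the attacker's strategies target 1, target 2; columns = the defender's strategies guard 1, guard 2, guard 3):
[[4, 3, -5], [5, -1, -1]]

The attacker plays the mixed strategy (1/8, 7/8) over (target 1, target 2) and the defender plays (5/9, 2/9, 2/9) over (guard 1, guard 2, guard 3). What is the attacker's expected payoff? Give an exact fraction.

163/72

Against (5/9, 2/9, 2/9), each row's expected payoff is target 1: 16/9; target 2: 7/3.
Taking the (1/8, 7/8)-weighted average: (1/8)·(16/9) + (7/8)·(7/3) = 163/72.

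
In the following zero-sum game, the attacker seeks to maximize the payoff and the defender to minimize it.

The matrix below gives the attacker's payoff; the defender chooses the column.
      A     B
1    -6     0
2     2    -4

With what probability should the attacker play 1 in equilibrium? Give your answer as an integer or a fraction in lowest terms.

Row minima are -6 and -4, so the attacker's maximin is -4; column maxima are 2 and 0, so the defender's minimax is 0. These differ, so the equilibrium is in mixed strategies.
Let the attacker play 1 with probability p. The defender is indifferent when −6p + 2(1−p) = −4(1−p), giving p = 1/2.

1/2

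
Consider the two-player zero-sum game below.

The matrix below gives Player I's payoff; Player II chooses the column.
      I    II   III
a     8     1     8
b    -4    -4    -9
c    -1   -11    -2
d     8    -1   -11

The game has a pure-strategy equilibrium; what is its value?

Row minima: 1, -9, -11, -11 → Player I's maximin is 1.
Column maxima: 8, 1, 8 → Player II's minimax is 1.
They coincide at (a, II), so the value is 1.

1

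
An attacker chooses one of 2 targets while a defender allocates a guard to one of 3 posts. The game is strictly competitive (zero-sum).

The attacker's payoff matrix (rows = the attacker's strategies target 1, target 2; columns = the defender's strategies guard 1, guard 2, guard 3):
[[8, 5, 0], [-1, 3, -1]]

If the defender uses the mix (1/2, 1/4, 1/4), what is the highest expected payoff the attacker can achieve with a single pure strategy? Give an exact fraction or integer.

target 1: (8)·(1/2) + (5)·(1/4) + (0)·(1/4) = 21/4.
target 2: (-1)·(1/2) + (3)·(1/4) + (-1)·(1/4) = 0.
The best pure response is target 1 with expected payoff 21/4.

21/4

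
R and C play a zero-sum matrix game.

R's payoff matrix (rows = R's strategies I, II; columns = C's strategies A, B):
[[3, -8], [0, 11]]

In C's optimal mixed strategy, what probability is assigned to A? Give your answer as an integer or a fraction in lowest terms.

Row minima are -8 and 0, so R's maximin is 0; column maxima are 3 and 11, so C's minimax is 3. These differ, so the equilibrium is in mixed strategies.
Let C play A with probability q. R is indifferent when 3q − 8(1−q) = 11(1−q), giving q = 19/22.

19/22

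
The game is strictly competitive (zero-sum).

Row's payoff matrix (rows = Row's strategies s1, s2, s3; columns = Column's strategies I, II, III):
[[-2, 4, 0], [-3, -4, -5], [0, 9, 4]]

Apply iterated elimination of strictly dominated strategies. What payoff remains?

Column II is strictly dominated by III for Column (0<4, -5<-4, 4<9); eliminate II.
Row s1 is strictly dominated by row s3 (0>-2, 4>0); eliminate s1.
Row s2 is strictly dominated by row s3 (0>-3, 4>-5); eliminate s2.
Column III is strictly dominated by I for Column (0<4); eliminate III.
Only (s3, I) remains, with payoff 0.

0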